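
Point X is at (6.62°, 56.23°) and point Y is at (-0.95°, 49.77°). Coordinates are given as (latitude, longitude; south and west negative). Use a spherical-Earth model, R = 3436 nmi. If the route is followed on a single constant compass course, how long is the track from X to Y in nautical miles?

596 nmi

Δψ = ln[tan(π/4+φ₂/2)/tan(π/4+φ₁/2)] = -0.1324;  Δφ = -0.1321 rad,  Δλ = -0.1127 rad
q = Δφ/Δψ = 0.9980
d = R·√(Δφ² + q²Δλ²) = 3436·0.17355 = 596 nmi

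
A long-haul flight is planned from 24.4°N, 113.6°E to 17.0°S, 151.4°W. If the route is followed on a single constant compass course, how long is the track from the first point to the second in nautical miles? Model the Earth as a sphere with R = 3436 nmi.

6088 nmi

Rhumb course C = atan2(Δλ, Δψ) with Δψ = ln[tan(π/4+φ₂/2)/tan(π/4+φ₁/2)] = -0.7405, Δλ = +1.6581 → C = 114.07°
d = R·|Δφ| / |cos C| = 3436·0.72257 / 0.40779 = 6088 nmi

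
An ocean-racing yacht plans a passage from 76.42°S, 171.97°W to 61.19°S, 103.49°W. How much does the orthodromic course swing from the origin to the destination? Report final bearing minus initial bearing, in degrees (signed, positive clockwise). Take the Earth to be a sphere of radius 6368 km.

Initial bearing θ₁ = atan2(sin Δλ cos φ₂, cos φ₁ sin φ₂ − sin φ₁ cos φ₂ cos Δλ) = 94.33°
Final bearing θ₂ = (initial bearing from the destination back to the start) + 180° = 29.07°
Δθ = θ₂ − θ₁ = -65.3°

-65.3°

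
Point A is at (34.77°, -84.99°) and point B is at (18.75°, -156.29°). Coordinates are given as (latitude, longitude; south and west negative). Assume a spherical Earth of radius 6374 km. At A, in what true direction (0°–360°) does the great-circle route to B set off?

N = sin Δλ·cos φ₂ = -0.8969;  D = cos φ₁ sin φ₂ − sin φ₁ cos φ₂ cos Δλ = +0.0909
initial course = atan2(N, D) = 275.79°

275.8°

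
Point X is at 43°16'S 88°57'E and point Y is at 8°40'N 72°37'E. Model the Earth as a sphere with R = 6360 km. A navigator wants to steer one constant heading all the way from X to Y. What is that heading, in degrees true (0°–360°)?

Δψ = ln[tan(π/4+φ₂/2)/tan(π/4+φ₁/2)] = +0.9911
Δλ = -0.2851 rad (taken the short way round)
course = atan2(Δλ, Δψ) = 343.95°

344.0°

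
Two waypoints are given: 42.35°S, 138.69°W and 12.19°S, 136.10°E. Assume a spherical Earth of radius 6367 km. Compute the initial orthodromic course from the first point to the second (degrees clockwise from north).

θ = atan2( sin Δλ·cos φ₂ ,  cos φ₁ sin φ₂ − sin φ₁ cos φ₂ cos Δλ )
  = atan2(-0.9740, -0.1011) = 264.08°

264.1°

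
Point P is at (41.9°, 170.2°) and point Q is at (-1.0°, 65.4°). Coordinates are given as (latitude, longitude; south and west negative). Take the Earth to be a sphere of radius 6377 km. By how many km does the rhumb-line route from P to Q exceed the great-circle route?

309 km

Great circle: cos σ = sin φ₁ sin φ₂ + cos φ₁ cos φ₂ cos Δλ,  σ = 1.7739 rad → d_gc = 11312.5 km
Rhumb line: Δψ = -0.8243, q = Δφ/Δψ = 0.9084, d_rh = R√(Δφ²+q²Δλ²) = 11621.6 km
Excess = 11621.6 − 11312.5 = 309.1 ≈ 309 km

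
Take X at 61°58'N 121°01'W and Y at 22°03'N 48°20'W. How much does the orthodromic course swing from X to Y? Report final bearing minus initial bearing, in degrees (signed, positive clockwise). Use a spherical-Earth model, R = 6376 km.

+55.3°

Initial bearing θ₁ = atan2(sin Δλ cos φ₂, cos φ₁ sin φ₂ − sin φ₁ cos φ₂ cos Δλ) = 94.33°
Final bearing θ₂ = (initial bearing from the destination back to the start) + 180° = 149.63°
Δθ = θ₂ − θ₁ = +55.3°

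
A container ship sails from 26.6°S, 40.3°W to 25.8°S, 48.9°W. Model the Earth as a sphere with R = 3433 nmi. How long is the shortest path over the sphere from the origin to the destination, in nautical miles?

Haversine: a = sin²(Δφ/2)+cos φ₁ cos φ₂ sin²(Δλ/2) = 0.00457;  σ = 2·atan2(√a,√(1−a))
σ = 7.756° → d = Rσ = 3433·0.13537 = 465 nmi

465 nmi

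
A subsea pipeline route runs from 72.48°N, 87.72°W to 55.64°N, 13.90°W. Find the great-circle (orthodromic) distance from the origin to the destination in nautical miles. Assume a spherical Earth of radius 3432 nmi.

Haversine: a = sin²(Δφ/2)+cos φ₁ cos φ₂ sin²(Δλ/2) = 0.08272;  σ = 2·atan2(√a,√(1−a))
σ = 33.430° → d = Rσ = 3432·0.58347 = 2002 nmi

2002 nmi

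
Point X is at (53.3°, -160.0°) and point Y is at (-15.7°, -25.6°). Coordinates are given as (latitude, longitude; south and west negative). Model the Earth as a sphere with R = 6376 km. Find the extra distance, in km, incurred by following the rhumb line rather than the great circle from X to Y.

859 km

Great circle: cos σ = sin φ₁ sin φ₂ + cos φ₁ cos φ₂ cos Δλ,  σ = 2.2389 rad → d_gc = 14275.2 km
Rhumb line: Δψ = -1.3811, q = Δφ/Δψ = 0.8720, d_rh = R√(Δφ²+q²Δλ²) = 15134.2 km
Excess = 15134.2 − 14275.2 = 859.0 ≈ 859 km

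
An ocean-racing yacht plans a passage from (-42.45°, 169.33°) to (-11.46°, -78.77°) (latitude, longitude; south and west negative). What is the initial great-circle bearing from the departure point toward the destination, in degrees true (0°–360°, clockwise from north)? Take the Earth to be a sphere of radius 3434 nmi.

113.4°

θ = atan2( sin Δλ·cos φ₂ ,  cos φ₁ sin φ₂ − sin φ₁ cos φ₂ cos Δλ )
  = atan2(+0.9093, -0.3933) = 113.39°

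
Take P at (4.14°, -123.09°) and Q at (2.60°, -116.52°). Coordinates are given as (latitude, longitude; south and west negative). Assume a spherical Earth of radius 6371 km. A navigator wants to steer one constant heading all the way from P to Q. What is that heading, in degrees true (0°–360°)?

103.2°

Δψ = ln[tan(π/4+φ₂/2)/tan(π/4+φ₁/2)] = -0.0269
Δλ = +0.1147 rad (taken the short way round)
course = atan2(Δλ, Δψ) = 103.21°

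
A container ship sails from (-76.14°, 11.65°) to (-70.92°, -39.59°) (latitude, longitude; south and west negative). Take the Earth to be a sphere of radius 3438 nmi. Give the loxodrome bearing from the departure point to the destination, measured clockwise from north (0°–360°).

Meridional parts: M(φ₁)=-2.1075, M(φ₂)=-1.7834 → ΔM = +0.3240;  Δλ = -0.8943 rad
tan C = Δλ / ΔM = -2.7598 → C = 289.92°

289.9°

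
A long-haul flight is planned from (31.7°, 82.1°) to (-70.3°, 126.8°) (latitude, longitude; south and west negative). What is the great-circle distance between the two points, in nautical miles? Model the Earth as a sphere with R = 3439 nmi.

cos σ = sin φ₁ sin φ₂ + cos φ₁ cos φ₂ cos Δλ
      = sin(31.70°)sin(-70.30°) + cos(31.70°)cos(-70.30°)cos(44.70°) = -0.2909
σ = 106.909° → d = Rσ = 3439·1.86592 = 6417 nmi

6417 nmi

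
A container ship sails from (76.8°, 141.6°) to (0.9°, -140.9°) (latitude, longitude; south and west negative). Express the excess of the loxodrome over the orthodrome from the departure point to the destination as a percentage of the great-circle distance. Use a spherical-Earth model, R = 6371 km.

Great circle: σ = 1.5060 rad → d_gc = Rσ = 9595.0 km
Rhumb: Δφ = -1.3247, Δλ = +1.3526, Δψ = -2.1410, q = Δφ/Δψ = 0.6187 → d_rh = R√(Δφ²+q²Δλ²) = 9982.9 km
Excess = (9982.9 − 9595.0) / 9595.0 = 387.9 / 9595.0 = 4.04% ≈ 4.0%

4.0%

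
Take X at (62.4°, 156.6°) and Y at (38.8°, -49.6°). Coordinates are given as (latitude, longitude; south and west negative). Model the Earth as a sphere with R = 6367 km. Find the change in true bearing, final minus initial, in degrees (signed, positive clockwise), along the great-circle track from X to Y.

+147.2°

Initial bearing θ₁ = atan2(sin Δλ cos φ₂, cos φ₁ sin φ₂ − sin φ₁ cos φ₂ cos Δλ) = 20.71°
Final bearing θ₂ = (initial bearing from the destination back to the start) + 180° = 167.86°
Δθ = θ₂ − θ₁ = +147.2°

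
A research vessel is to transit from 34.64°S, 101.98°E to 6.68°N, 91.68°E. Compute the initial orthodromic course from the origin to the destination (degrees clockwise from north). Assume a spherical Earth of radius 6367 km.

344.7°

N = sin Δλ·cos φ₂ = -0.1776;  D = cos φ₁ sin φ₂ − sin φ₁ cos φ₂ cos Δλ = +0.6512
initial course = atan2(N, D) = 344.75°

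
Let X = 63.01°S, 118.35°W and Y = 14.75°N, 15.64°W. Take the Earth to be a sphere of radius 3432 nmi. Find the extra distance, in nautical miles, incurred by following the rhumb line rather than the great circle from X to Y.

274 nmi

Great circle: cos σ = sin φ₁ sin φ₂ + cos φ₁ cos φ₂ cos Δλ,  σ = 1.9002 rad → d_gc = 6521.3 nmi
Rhumb line: Δψ = +1.6875, q = Δφ/Δψ = 0.8042, d_rh = R√(Δφ²+q²Δλ²) = 6795.4 nmi
Excess = 6795.4 − 6521.3 = 274.1 ≈ 274 nmi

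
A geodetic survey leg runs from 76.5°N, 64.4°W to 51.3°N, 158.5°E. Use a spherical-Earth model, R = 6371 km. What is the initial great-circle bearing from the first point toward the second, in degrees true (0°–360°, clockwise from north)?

325.9°

θ = atan2( sin Δλ·cos φ₂ ,  cos φ₁ sin φ₂ − sin φ₁ cos φ₂ cos Δλ )
  = atan2(-0.4256, +0.6275) = 325.85°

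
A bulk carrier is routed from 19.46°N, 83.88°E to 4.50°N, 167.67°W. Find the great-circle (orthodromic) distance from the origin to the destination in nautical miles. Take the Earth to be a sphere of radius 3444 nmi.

Haversine: a = sin²(Δφ/2)+cos φ₁ cos φ₂ sin²(Δλ/2) = 0.63567;  σ = 2·atan2(√a,√(1−a))
σ = 105.744° → d = Rσ = 3444·1.84558 = 6356 nmi

6356 nmi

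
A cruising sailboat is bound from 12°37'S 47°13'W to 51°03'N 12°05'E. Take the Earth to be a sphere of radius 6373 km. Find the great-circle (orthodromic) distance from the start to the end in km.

Haversine: a = sin²(Δφ/2)+cos φ₁ cos φ₂ sin²(Δλ/2) = 0.42834;  σ = 2·atan2(√a,√(1−a))
σ = 81.759° → d = Rσ = 6373·1.42697 = 9094 km

9094 km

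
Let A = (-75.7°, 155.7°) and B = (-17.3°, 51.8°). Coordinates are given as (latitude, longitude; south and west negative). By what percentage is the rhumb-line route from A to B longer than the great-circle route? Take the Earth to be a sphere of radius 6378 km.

Great circle: σ = 1.3372 rad → d_gc = Rσ = 8528.5 km
Rhumb: Δφ = +1.0193, Δλ = -1.8134, Δψ = +1.7693, q = Δφ/Δψ = 0.5761 → d_rh = R√(Δφ²+q²Δλ²) = 9309.0 km
Excess = (9309.0 − 8528.5) / 8528.5 = 780.5 / 8528.5 = 9.152% ≈ 9.2%

9.2%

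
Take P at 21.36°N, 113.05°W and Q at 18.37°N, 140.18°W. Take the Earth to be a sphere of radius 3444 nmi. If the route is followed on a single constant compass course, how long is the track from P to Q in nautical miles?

Δψ = ln[tan(π/4+φ₂/2)/tan(π/4+φ₁/2)] = -0.0555;  Δφ = -0.0522 rad,  Δλ = -0.4735 rad
q = Δφ/Δψ = 0.9404
d = R·√(Δφ² + q²Δλ²) = 3444·0.44832 = 1544 nmi

1544 nmi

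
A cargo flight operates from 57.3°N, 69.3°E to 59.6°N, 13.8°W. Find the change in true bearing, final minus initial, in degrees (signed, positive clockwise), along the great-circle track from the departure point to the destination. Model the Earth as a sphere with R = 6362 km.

-74.1°

At departure: θ₁ = atan2(sin Δλ cos φ₂, cos φ₁ sin φ₂ − sin φ₁ cos φ₂ cos Δλ) = 309.55°
At arrival: θ₂ = atan2(sin Δλ cos φ₁, −cos φ₂ sin φ₁ + sin φ₂ cos φ₁ cos Δλ) = 235.41°
Δθ = θ₂ − θ₁ = -74.1°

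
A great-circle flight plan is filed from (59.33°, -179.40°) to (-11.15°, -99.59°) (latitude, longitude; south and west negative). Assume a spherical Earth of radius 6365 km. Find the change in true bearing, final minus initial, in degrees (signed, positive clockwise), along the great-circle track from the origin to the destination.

+45.4°

At departure: θ₁ = atan2(sin Δλ cos φ₂, cos φ₁ sin φ₂ − sin φ₁ cos φ₂ cos Δλ) = 104.40°
At arrival: θ₂ = atan2(sin Δλ cos φ₁, −cos φ₂ sin φ₁ + sin φ₂ cos φ₁ cos Δλ) = 149.76°
Δθ = θ₂ − θ₁ = +45.4°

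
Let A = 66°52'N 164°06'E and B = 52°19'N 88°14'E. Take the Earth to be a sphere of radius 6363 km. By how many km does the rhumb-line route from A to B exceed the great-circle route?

Great circle: cos σ = sin φ₁ sin φ₂ + cos φ₁ cos φ₂ cos Δλ,  σ = 0.6658 rad → d_gc = 4236.6 km
Rhumb line: Δψ = -0.5112, q = Δφ/Δψ = 0.4968, d_rh = R√(Δφ²+q²Δλ²) = 4486.4 km
Excess = 4486.4 − 4236.6 = 249.8 ≈ 250 km

250 km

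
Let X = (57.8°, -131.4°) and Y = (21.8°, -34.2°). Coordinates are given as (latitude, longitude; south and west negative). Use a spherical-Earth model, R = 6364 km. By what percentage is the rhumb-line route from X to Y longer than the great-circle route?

6.3%

Great circle: σ = 1.3158 rad → d_gc = Rσ = 8373.8 km
Rhumb: Δφ = -0.6283, Δλ = +1.6965, Δψ = -0.8526, q = Δφ/Δψ = 0.7370 → d_rh = R√(Δφ²+q²Δλ²) = 8904.7 km
Excess = (8904.7 − 8373.8) / 8373.8 = 530.9 / 8373.8 = 6.34% ≈ 6.3%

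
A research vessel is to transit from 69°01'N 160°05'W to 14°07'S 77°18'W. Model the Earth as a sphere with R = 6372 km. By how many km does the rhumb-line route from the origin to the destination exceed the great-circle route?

Great circle: cos σ = sin φ₁ sin φ₂ + cos φ₁ cos φ₂ cos Δλ,  σ = 1.7559 rad → d_gc = 11188.9 km
Rhumb line: Δψ = -1.9353, q = Δφ/Δψ = 0.7497, d_rh = R√(Δφ²+q²Δλ²) = 11537.8 km
Excess = 11537.8 − 11188.9 = 348.9 ≈ 349 km

349 km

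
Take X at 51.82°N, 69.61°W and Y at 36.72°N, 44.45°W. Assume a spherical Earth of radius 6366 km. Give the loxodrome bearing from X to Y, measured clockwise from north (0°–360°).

130.2°

Δψ = ln[tan(π/4+φ₂/2)/tan(π/4+φ₁/2)] = -0.3712
Δλ = +0.4391 rad (taken the short way round)
course = atan2(Δλ, Δψ) = 130.21°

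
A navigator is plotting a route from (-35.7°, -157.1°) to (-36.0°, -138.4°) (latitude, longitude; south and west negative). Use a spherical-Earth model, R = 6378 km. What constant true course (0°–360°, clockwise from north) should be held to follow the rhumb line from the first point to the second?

Δψ = ln[tan(π/4+φ₂/2)/tan(π/4+φ₁/2)] = -0.0065
Δλ = +0.3264 rad (taken the short way round)
course = atan2(Δλ, Δψ) = 91.13°

91.1°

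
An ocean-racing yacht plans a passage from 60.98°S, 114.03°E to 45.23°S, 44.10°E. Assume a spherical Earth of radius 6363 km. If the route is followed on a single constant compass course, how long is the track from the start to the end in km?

Rhumb course C = atan2(Δλ, Δψ) with Δψ = ln[tan(π/4+φ₂/2)/tan(π/4+φ₁/2)] = +0.4646, Δλ = -1.2205 → C = 290.84°
d = R·|Δφ| / |cos C| = 6363·0.27489 / 0.35577 = 4916 km

4916 km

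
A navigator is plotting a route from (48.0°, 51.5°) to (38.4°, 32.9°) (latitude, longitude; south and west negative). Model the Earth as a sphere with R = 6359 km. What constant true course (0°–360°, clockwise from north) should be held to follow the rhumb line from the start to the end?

234.6°

Meridional parts: M(φ₁)=+0.9575, M(φ₂)=+0.7269 → ΔM = -0.2306;  Δλ = -0.3246 rad
tan C = Δλ / ΔM = +1.4078 → C = 234.61°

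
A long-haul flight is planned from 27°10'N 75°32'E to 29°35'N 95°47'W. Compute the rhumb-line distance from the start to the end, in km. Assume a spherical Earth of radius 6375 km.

Δψ = ln[tan(π/4+φ₂/2)/tan(π/4+φ₁/2)] = +0.0479;  Δφ = +0.0422 rad,  Δλ = -2.9900 rad
q = Δφ/Δψ = 0.8798
d = R·√(Δφ² + q²Δλ²) = 6375·2.63083 = 16772 km

16772 km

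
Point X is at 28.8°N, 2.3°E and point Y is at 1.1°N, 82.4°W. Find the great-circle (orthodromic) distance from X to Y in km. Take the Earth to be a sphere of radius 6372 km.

Haversine: a = sin²(Δφ/2)+cos φ₁ cos φ₂ sin²(Δλ/2) = 0.45491;  σ = 2·atan2(√a,√(1−a))
σ = 84.826° → d = Rσ = 6372·1.48050 = 9434 km

9434 km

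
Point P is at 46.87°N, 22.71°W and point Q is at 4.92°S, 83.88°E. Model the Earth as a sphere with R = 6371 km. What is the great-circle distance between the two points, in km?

Haversine: a = sin²(Δφ/2)+cos φ₁ cos φ₂ sin²(Δλ/2) = 0.62854;  σ = 2·atan2(√a,√(1−a))
σ = 104.896° → d = Rσ = 6371·1.83079 = 11664 km

11664 km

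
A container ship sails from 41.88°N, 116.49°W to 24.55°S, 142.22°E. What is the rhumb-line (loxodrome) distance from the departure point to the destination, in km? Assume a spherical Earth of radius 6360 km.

Rhumb course C = atan2(Δλ, Δψ) with Δψ = ln[tan(π/4+φ₂/2)/tan(π/4+φ₁/2)] = -1.2486, Δλ = -1.7678 → C = 234.77°
d = R·|Δφ| / |cos C| = 6360·1.15942 / 0.57689 = 12782 km

12782 km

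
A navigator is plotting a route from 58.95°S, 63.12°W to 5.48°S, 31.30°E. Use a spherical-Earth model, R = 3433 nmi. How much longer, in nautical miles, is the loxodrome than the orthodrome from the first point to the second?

240 nmi

Great circle: cos σ = sin φ₁ sin φ₂ + cos φ₁ cos φ₂ cos Δλ,  σ = 1.5285 rad → d_gc = 5247.5 nmi
Rhumb line: Δψ = +1.1851, q = Δφ/Δψ = 0.7875, d_rh = R√(Δφ²+q²Δλ²) = 5487.4 nmi
Excess = 5487.4 − 5247.5 = 239.9 ≈ 240 nmi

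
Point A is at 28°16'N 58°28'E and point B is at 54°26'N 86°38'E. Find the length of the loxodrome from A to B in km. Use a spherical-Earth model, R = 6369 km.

3706 km

Rhumb course C = atan2(Δλ, Δψ) with Δψ = ln[tan(π/4+φ₂/2)/tan(π/4+φ₁/2)] = +0.6224, Δλ = +0.4916 → C = 38.30°
d = R·|Δφ| / |cos C| = 6369·0.45669 / 0.78476 = 3706 km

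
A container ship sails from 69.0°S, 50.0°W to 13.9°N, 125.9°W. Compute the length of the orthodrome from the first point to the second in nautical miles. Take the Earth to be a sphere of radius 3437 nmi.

5880 nmi

Haversine: a = sin²(Δφ/2)+cos φ₁ cos φ₂ sin²(Δλ/2) = 0.56976;  σ = 2·atan2(√a,√(1−a))
σ = 98.020° → d = Rσ = 3437·1.71078 = 5880 nmi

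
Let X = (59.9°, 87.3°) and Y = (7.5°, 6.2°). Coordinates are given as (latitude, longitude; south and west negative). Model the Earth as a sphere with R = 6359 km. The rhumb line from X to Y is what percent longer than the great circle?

3.4%

Great circle: σ = 1.3798 rad → d_gc = Rσ = 8774.1 km
Rhumb: Δφ = -0.9146, Δλ = -1.4155, Δψ = -1.1822, q = Δφ/Δψ = 0.7736 → d_rh = R√(Δφ²+q²Δλ²) = 9072.3 km
Excess = (9072.3 − 8774.1) / 8774.1 = 298.2 / 8774.1 = 3.40% ≈ 3.4%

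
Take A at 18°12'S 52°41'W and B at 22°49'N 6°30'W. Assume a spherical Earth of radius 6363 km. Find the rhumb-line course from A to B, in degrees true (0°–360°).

Δψ = ln[tan(π/4+φ₂/2)/tan(π/4+φ₁/2)] = +0.7323
Δλ = +0.8061 rad (taken the short way round)
course = atan2(Δλ, Δψ) = 47.74°

47.7°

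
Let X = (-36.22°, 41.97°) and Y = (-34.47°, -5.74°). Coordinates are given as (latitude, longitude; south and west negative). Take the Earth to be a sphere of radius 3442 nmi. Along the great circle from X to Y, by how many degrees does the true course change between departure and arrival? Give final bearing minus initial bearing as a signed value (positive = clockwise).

+28.7°

Initial bearing θ₁ = atan2(sin Δλ cos φ₂, cos φ₁ sin φ₂ − sin φ₁ cos φ₂ cos Δλ) = 258.07°
Final bearing θ₂ = (initial bearing from the destination back to the start) + 180° = 286.78°
Δθ = θ₂ − θ₁ = +28.7°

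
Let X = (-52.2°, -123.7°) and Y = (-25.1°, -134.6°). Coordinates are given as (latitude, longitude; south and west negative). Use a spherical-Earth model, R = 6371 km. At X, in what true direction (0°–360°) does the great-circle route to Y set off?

θ = atan2( sin Δλ·cos φ₂ ,  cos φ₁ sin φ₂ − sin φ₁ cos φ₂ cos Δλ )
  = atan2(-0.1712, +0.4426) = 338.85°

338.9°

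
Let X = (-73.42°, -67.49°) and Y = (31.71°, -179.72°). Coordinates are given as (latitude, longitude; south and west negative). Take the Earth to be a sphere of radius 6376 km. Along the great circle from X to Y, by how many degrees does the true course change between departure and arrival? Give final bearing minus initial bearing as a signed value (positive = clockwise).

+82.2°

Initial bearing θ₁ = atan2(sin Δλ cos φ₂, cos φ₁ sin φ₂ − sin φ₁ cos φ₂ cos Δλ) = 258.62°
Final bearing θ₂ = (initial bearing from the destination back to the start) + 180° = 340.80°
Δθ = θ₂ − θ₁ = +82.2°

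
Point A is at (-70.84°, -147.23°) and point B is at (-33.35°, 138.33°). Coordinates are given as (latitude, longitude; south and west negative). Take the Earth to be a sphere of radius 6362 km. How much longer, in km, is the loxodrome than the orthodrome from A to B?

291 km

Great circle: cos σ = sin φ₁ sin φ₂ + cos φ₁ cos φ₂ cos Δλ,  σ = 0.9362 rad → d_gc = 5956.2 km
Rhumb line: Δψ = +1.1611, q = Δφ/Δψ = 0.5635, d_rh = R√(Δφ²+q²Δλ²) = 6247.0 km
Excess = 6247.0 − 5956.2 = 290.8 ≈ 291 km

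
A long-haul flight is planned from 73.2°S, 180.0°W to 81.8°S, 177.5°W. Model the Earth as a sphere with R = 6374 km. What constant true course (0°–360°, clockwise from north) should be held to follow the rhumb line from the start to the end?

176.5°

Δψ = ln[tan(π/4+φ₂/2)/tan(π/4+φ₁/2)] = -0.7227
Δλ = +0.0436 rad (taken the short way round)
course = atan2(Δλ, Δψ) = 176.55°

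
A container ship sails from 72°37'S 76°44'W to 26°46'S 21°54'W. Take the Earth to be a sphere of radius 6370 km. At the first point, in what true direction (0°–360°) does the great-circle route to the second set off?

64.0°

θ = atan2( sin Δλ·cos φ₂ ,  cos φ₁ sin φ₂ − sin φ₁ cos φ₂ cos Δλ )
  = atan2(+0.7299, +0.3562) = 63.99°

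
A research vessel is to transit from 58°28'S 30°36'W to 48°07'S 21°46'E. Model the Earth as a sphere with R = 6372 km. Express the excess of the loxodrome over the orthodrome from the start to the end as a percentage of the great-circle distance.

2.3%

Great circle: σ = 0.5590 rad → d_gc = Rσ = 3562.2 km
Rhumb: Δφ = +0.1806, Δλ = +0.9140, Δψ = +0.3041, q = Δφ/Δψ = 0.5940 → d_rh = R√(Δφ²+q²Δλ²) = 3645.7 km
Excess = (3645.7 − 3562.2) / 3562.2 = 83.5 / 3562.2 = 2.34% ≈ 2.3%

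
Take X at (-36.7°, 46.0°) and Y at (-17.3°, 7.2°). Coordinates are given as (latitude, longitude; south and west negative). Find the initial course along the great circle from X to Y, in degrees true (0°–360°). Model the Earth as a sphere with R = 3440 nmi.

N = sin Δλ·cos φ₂ = -0.5983;  D = cos φ₁ sin φ₂ − sin φ₁ cos φ₂ cos Δλ = +0.2063
initial course = atan2(N, D) = 289.02°

289.0°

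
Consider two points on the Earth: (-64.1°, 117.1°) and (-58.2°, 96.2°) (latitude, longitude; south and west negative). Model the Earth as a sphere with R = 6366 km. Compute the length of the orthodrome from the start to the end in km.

Haversine: a = sin²(Δφ/2)+cos φ₁ cos φ₂ sin²(Δλ/2) = 0.01022;  σ = 2·atan2(√a,√(1−a))
σ = 11.605° → d = Rσ = 6366·0.20254 = 1289 km

1289 km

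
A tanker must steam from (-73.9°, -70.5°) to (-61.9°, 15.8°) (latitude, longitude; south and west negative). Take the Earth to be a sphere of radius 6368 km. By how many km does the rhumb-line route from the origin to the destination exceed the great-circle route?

Great circle: cos σ = sin φ₁ sin φ₂ + cos φ₁ cos φ₂ cos Δλ,  σ = 0.5434 rad → d_gc = 3460.3 km
Rhumb line: Δψ = +0.5707, q = Δφ/Δψ = 0.3670, d_rh = R√(Δφ²+q²Δλ²) = 3764.4 km
Excess = 3764.4 − 3460.3 = 304.1 ≈ 304 km

304 km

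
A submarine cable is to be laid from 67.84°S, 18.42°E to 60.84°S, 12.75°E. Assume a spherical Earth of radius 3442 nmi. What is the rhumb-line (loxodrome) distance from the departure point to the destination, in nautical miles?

Δψ = ln[tan(π/4+φ₂/2)/tan(π/4+φ₁/2)] = +0.2839;  Δφ = +0.1222 rad,  Δλ = -0.0990 rad
q = Δφ/Δψ = 0.4304
d = R·√(Δφ² + q²Δλ²) = 3442·0.12939 = 445 nmi

445 nmi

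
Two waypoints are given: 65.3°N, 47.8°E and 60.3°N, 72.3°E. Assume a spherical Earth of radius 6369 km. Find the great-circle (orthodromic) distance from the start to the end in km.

1352 km

cos σ = sin φ₁ sin φ₂ + cos φ₁ cos φ₂ cos Δλ
      = sin(65.30°)sin(60.30°) + cos(65.30°)cos(60.30°)cos(24.50°) = 0.9776
σ = 12.163° → d = Rσ = 6369·0.21228 = 1352 km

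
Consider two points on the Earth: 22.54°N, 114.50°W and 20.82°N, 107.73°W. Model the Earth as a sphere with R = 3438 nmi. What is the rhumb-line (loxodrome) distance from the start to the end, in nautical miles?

Δψ = ln[tan(π/4+φ₂/2)/tan(π/4+φ₁/2)] = -0.0323;  Δφ = -0.0300 rad,  Δλ = +0.1182 rad
q = Δφ/Δψ = 0.9292
d = R·√(Δφ² + q²Δλ²) = 3438·0.11382 = 391 nmi

391 nmi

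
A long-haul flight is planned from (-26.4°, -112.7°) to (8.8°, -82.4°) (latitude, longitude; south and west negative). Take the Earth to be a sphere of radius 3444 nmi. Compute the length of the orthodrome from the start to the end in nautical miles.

cos σ = sin φ₁ sin φ₂ + cos φ₁ cos φ₂ cos Δλ
      = sin(-26.40°)sin(8.80°) + cos(-26.40°)cos(8.80°)cos(30.30°) = 0.6962
σ = 45.875° → d = Rσ = 3444·0.80067 = 2758 nmi

2758 nmi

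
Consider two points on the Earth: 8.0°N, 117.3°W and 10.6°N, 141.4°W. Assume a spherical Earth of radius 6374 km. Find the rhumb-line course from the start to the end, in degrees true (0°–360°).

Δψ = ln[tan(π/4+φ₂/2)/tan(π/4+φ₁/2)] = +0.0460
Δλ = -0.4206 rad (taken the short way round)
course = atan2(Δλ, Δψ) = 276.24°

276.2°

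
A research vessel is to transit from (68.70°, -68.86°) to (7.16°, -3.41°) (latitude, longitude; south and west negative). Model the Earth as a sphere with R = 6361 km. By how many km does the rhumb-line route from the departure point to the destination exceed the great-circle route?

215 km

Great circle: cos σ = sin φ₁ sin φ₂ + cos φ₁ cos φ₂ cos Δλ,  σ = 1.3017 rad → d_gc = 8280.0 km
Rhumb line: Δψ = -1.5458, q = Δφ/Δψ = 0.6949, d_rh = R√(Δφ²+q²Δλ²) = 8495.4 km
Excess = 8495.4 − 8280.0 = 215.4 ≈ 215 km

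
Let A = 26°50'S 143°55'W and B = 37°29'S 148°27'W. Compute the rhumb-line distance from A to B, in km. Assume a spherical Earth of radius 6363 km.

1257 km

Δψ = ln[tan(π/4+φ₂/2)/tan(π/4+φ₁/2)] = -0.2201;  Δφ = -0.1859 rad,  Δλ = -0.0791 rad
q = Δφ/Δψ = 0.8444
d = R·√(Δφ² + q²Δλ²) = 6363·0.19752 = 1257 km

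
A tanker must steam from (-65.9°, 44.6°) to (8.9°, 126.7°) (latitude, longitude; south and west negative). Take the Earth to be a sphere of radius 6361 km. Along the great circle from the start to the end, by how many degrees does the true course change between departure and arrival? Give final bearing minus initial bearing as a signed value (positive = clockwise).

-55.2°

At departure: θ₁ = atan2(sin Δλ cos φ₂, cos φ₁ sin φ₂ − sin φ₁ cos φ₂ cos Δλ) = 79.17°
At arrival: θ₂ = atan2(sin Δλ cos φ₁, −cos φ₂ sin φ₁ + sin φ₂ cos φ₁ cos Δλ) = 23.95°
Δθ = θ₂ − θ₁ = -55.2°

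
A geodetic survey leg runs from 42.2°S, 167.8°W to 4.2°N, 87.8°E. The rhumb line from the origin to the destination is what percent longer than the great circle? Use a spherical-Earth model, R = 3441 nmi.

2.4%

Great circle: σ = 1.8059 rad → d_gc = Rσ = 6214.1 nmi
Rhumb: Δφ = +0.8098, Δλ = -1.8221, Δψ = +0.8872, q = Δφ/Δψ = 0.9128 → d_rh = R√(Δφ²+q²Δλ²) = 6365.3 nmi
Excess = (6365.3 − 6214.1) / 6214.1 = 151.2 / 6214.1 = 2.43% ≈ 2.4%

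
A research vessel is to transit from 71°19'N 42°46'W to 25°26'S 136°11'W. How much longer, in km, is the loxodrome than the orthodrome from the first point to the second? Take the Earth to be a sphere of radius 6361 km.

459 km

Great circle: cos σ = sin φ₁ sin φ₂ + cos φ₁ cos φ₂ cos Δλ,  σ = 2.0087 rad → d_gc = 12777.5 km
Rhumb line: Δψ = -2.2641, q = Δφ/Δψ = 0.7458, d_rh = R√(Δφ²+q²Δλ²) = 13236.5 km
Excess = 13236.5 − 12777.5 = 459.0 ≈ 459 km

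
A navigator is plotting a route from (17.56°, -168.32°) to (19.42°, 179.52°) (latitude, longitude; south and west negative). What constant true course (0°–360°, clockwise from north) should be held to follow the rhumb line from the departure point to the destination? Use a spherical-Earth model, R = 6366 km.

279.2°

Δψ = ln[tan(π/4+φ₂/2)/tan(π/4+φ₁/2)] = +0.0342
Δλ = -0.2122 rad (taken the short way round)
course = atan2(Δλ, Δψ) = 279.16°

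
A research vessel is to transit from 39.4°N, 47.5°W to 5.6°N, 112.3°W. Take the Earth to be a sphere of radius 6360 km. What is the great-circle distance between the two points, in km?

7447 km

Haversine: a = sin²(Δφ/2)+cos φ₁ cos φ₂ sin²(Δλ/2) = 0.30531;  σ = 2·atan2(√a,√(1−a))
σ = 67.084° → d = Rσ = 6360·1.17084 = 7447 km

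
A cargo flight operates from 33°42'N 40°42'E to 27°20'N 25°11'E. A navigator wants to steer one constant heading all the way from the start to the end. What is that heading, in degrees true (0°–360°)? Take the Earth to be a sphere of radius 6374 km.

244.5°

Δψ = ln[tan(π/4+φ₂/2)/tan(π/4+φ₁/2)] = -0.1291
Δλ = -0.2708 rad (taken the short way round)
course = atan2(Δλ, Δψ) = 244.51°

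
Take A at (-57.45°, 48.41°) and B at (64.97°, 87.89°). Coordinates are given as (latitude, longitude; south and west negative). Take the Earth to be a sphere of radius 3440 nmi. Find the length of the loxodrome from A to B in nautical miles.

7579 nmi

Δψ = ln[tan(π/4+φ₂/2)/tan(π/4+φ₁/2)] = +2.7364;  Δφ = +2.1366 rad,  Δλ = +0.6891 rad
q = Δφ/Δψ = 0.7808
d = R·√(Δφ² + q²Δλ²) = 3440·2.20333 = 7579 nmi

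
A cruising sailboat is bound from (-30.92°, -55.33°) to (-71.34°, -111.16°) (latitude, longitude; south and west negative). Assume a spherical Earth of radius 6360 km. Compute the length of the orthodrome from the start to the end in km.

Haversine: a = sin²(Δφ/2)+cos φ₁ cos φ₂ sin²(Δλ/2) = 0.17950;  σ = 2·atan2(√a,√(1−a))
σ = 50.134° → d = Rσ = 6360·0.87501 = 5565 km

5565 km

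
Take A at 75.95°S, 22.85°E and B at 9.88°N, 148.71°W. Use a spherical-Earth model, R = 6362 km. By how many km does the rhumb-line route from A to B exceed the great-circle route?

3156 km

Great circle: cos σ = sin φ₁ sin φ₂ + cos φ₁ cos φ₂ cos Δλ,  σ = 1.9856 rad → d_gc = 12632.5 km
Rhumb line: Δψ = +2.2670, q = Δφ/Δψ = 0.6608, d_rh = R√(Δφ²+q²Δλ²) = 15788.6 km
Excess = 15788.6 − 12632.5 = 3156.1 ≈ 3156 km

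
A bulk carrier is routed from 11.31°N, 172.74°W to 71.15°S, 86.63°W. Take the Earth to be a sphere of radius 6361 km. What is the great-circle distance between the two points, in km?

11040 km

cos σ = sin φ₁ sin φ₂ + cos φ₁ cos φ₂ cos Δλ
      = sin(11.31°)sin(-71.15°) + cos(11.31°)cos(-71.15°)cos(86.11°) = -0.1641
σ = 99.445° → d = Rσ = 6361·1.73565 = 11040 km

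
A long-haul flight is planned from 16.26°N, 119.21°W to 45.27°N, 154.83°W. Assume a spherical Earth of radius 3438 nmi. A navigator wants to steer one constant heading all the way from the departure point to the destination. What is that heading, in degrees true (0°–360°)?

Meridional parts: M(φ₁)=+0.2877, M(φ₂)=+0.8881 → ΔM = +0.6004;  Δλ = -0.6217 rad
tan C = Δλ / ΔM = -1.0355 → C = 314.00°

314.0°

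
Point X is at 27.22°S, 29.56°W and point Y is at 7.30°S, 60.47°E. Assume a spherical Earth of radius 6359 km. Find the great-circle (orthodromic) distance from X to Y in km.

9622 km

cos σ = sin φ₁ sin φ₂ + cos φ₁ cos φ₂ cos Δλ
      = sin(-27.22°)sin(-7.30°) + cos(-27.22°)cos(-7.30°)cos(90.03°) = 0.0577
σ = 86.695° → d = Rσ = 6359·1.51311 = 9622 km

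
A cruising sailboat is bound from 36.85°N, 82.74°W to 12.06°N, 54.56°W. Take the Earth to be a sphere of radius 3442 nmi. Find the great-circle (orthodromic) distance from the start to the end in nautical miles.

2127 nmi

Haversine: a = sin²(Δφ/2)+cos φ₁ cos φ₂ sin²(Δλ/2) = 0.09245;  σ = 2·atan2(√a,√(1−a))
σ = 35.403° → d = Rσ = 3442·0.61790 = 2127 nmi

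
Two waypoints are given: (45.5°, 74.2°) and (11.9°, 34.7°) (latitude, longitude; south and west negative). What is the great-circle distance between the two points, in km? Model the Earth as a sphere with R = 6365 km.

5271 km

Haversine: a = sin²(Δφ/2)+cos φ₁ cos φ₂ sin²(Δλ/2) = 0.16185;  σ = 2·atan2(√a,√(1−a))
σ = 47.446° → d = Rσ = 6365·0.82808 = 5271 km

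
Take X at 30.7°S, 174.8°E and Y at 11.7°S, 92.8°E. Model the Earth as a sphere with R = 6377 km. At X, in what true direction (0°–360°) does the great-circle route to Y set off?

θ = atan2( sin Δλ·cos φ₂ ,  cos φ₁ sin φ₂ − sin φ₁ cos φ₂ cos Δλ )
  = atan2(-0.9697, -0.1048) = 263.83°

263.8°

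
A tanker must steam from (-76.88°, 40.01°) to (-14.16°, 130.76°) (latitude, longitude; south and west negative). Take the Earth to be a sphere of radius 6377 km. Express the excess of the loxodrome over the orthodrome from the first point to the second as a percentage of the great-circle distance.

Great circle: σ = 1.3332 rad → d_gc = Rσ = 8501.8 km
Rhumb: Δφ = +1.0947, Δλ = +1.5839, Δψ = +1.9132, q = Δφ/Δψ = 0.5722 → d_rh = R√(Δφ²+q²Δλ²) = 9062.6 km
Excess = (9062.6 − 8501.8) / 8501.8 = 560.8 / 8501.8 = 6.60% ≈ 6.6%

6.6%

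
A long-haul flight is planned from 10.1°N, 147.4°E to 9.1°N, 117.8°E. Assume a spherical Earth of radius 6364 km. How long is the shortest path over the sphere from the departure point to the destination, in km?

Haversine: a = sin²(Δφ/2)+cos φ₁ cos φ₂ sin²(Δλ/2) = 0.06351;  σ = 2·atan2(√a,√(1−a))
σ = 29.193° → d = Rσ = 6364·0.50951 = 3243 km

3243 km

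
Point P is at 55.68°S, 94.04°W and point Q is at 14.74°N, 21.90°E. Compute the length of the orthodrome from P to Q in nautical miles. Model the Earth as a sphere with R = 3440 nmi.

Haversine: a = sin²(Δφ/2)+cos φ₁ cos φ₂ sin²(Δλ/2) = 0.72432;  σ = 2·atan2(√a,√(1−a))
σ = 116.657° → d = Rσ = 3440·2.03605 = 7004 nmi

7004 nmi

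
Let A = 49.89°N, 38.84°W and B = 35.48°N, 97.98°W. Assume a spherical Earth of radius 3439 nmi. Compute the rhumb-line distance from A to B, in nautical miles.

2731 nmi

Rhumb course C = atan2(Δλ, Δψ) with Δψ = ln[tan(π/4+φ₂/2)/tan(π/4+φ₁/2)] = -0.3446, Δλ = -1.0322 → C = 251.54°
d = R·|Δφ| / |cos C| = 3439·0.25150 / 0.31668 = 2731 nmi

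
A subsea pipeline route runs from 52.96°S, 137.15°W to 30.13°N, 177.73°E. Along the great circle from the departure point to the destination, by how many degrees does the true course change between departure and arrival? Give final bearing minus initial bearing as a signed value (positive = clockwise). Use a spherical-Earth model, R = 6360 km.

+12.5°

Initial bearing θ₁ = atan2(sin Δλ cos φ₂, cos φ₁ sin φ₂ − sin φ₁ cos φ₂ cos Δλ) = 322.18°
Final bearing θ₂ = (initial bearing from the destination back to the start) + 180° = 334.72°
Δθ = θ₂ − θ₁ = +12.5°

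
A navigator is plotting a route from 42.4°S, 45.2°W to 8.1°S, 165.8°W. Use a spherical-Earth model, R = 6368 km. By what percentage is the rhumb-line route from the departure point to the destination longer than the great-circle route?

Great circle: σ = 1.8516 rad → d_gc = Rσ = 11791.1 km
Rhumb: Δφ = +0.5986, Δλ = -2.1049, Δψ = +0.6767, q = Δφ/Δψ = 0.8846 → d_rh = R√(Δφ²+q²Δλ²) = 12454.7 km
Excess = (12454.7 − 11791.1) / 11791.1 = 663.6 / 11791.1 = 5.63% ≈ 5.6%

5.6%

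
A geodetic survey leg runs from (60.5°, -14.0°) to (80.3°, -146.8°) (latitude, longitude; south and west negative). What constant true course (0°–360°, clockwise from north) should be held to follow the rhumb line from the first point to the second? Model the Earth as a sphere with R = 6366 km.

Meridional parts: M(φ₁)=+1.3345, M(φ₂)=+2.4669 → ΔM = +1.1323;  Δλ = -2.3178 rad
tan C = Δλ / ΔM = -2.0470 → C = 296.04°

296.0°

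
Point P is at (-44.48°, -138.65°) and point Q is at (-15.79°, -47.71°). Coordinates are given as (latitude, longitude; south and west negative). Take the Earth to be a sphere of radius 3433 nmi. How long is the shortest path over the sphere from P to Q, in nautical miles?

4773 nmi

cos σ = sin φ₁ sin φ₂ + cos φ₁ cos φ₂ cos Δλ
      = sin(-44.48°)sin(-15.79°) + cos(-44.48°)cos(-15.79°)cos(90.94°) = 0.1794
σ = 79.665° → d = Rσ = 3433·1.39043 = 4773 nmi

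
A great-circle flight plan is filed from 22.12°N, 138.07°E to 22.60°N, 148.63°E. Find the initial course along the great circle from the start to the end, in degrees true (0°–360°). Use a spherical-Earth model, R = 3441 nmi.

θ = atan2( sin Δλ·cos φ₂ ,  cos φ₁ sin φ₂ − sin φ₁ cos φ₂ cos Δλ )
  = atan2(+0.1692, +0.0143) = 85.18°

85.2°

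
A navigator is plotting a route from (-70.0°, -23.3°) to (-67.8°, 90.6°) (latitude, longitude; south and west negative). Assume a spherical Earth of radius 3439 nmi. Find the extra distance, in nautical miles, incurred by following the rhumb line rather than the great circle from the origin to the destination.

353 nmi

Great circle: cos σ = sin φ₁ sin φ₂ + cos φ₁ cos φ₂ cos Δλ,  σ = 0.6134 rad → d_gc = 2109.6 nmi
Rhumb line: Δψ = +0.1068, q = Δφ/Δψ = 0.3597, d_rh = R√(Δφ²+q²Δλ²) = 2462.5 nmi
Excess = 2462.5 − 2109.6 = 352.9 ≈ 353 nmi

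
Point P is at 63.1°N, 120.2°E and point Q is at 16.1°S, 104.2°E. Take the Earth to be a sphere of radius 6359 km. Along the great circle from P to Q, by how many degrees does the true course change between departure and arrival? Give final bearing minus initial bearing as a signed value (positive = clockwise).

-8.3°

Initial bearing θ₁ = atan2(sin Δλ cos φ₂, cos φ₁ sin φ₂ − sin φ₁ cos φ₂ cos Δλ) = 195.59°
Final bearing θ₂ = (initial bearing from the destination back to the start) + 180° = 187.27°
Δθ = θ₂ − θ₁ = -8.3°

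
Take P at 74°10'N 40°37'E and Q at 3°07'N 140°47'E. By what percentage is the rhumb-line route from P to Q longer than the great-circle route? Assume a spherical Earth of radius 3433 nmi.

Great circle: σ = 1.5666 rad → d_gc = Rσ = 5378.1 nmi
Rhumb: Δφ = -1.2401, Δλ = +1.7482, Δψ = -1.9184, q = Δφ/Δψ = 0.6464 → d_rh = R√(Δφ²+q²Δλ²) = 5759.6 nmi
Excess = (5759.6 − 5378.1) / 5378.1 = 381.5 / 5378.1 = 7.09% ≈ 7.1%

7.1%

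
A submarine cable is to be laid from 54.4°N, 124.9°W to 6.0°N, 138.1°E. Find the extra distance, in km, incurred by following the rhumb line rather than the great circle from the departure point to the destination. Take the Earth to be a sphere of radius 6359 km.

429 km

Great circle: cos σ = sin φ₁ sin φ₂ + cos φ₁ cos φ₂ cos Δλ,  σ = 1.5564 rad → d_gc = 9896.9 km
Rhumb line: Δψ = -1.0312, q = Δφ/Δψ = 0.8192, d_rh = R√(Δφ²+q²Δλ²) = 10326.1 km
Excess = 10326.1 − 9896.9 = 429.2 ≈ 429 km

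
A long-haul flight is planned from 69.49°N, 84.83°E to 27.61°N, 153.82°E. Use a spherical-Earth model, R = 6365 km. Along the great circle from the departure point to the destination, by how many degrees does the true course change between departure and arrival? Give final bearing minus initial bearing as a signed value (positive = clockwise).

At departure: θ₁ = atan2(sin Δλ cos φ₂, cos φ₁ sin φ₂ − sin φ₁ cos φ₂ cos Δλ) = 99.28°
At arrival: θ₂ = atan2(sin Δλ cos φ₁, −cos φ₂ sin φ₁ + sin φ₂ cos φ₁ cos Δλ) = 157.03°
Δθ = θ₂ − θ₁ = +57.8°

+57.8°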